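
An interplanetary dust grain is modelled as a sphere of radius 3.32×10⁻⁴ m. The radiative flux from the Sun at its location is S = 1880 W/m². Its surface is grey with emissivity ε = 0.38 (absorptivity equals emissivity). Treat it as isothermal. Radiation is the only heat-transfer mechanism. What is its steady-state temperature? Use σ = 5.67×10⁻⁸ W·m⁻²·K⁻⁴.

T ≈ 302 K

At equilibrium, absorbed power = emitted power.
Absorbing cross-section = πr² = 3.463×10⁻⁷ m²; emitting surface = 4πr² = 1.385×10⁻⁶ m² (ratio 4).
εS·A_cross = εσ·A_surf·T⁴  ⇒  T⁴ = S/(4σ)   (ε cancels).
T⁴ = 1880/(4·5.67×10⁻⁸) = 8.289×10⁹ K⁴.
T = (8.289×10⁹)^(1/4).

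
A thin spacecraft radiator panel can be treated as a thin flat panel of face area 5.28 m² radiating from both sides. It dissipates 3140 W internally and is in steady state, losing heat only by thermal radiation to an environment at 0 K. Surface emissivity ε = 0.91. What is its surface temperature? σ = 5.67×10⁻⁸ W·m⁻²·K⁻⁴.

Steady state: internal power = radiated power, P = εσA T⁴.
Radiating area A = 2·5.28 = 10.56 m².
T⁴ = P/(εσA) = 3140/(0.91·5.67×10⁻⁸·10.56) = 5.763×10⁹ K⁴.
T = (5.763×10⁹)^(1/4).

T ≈ 276 K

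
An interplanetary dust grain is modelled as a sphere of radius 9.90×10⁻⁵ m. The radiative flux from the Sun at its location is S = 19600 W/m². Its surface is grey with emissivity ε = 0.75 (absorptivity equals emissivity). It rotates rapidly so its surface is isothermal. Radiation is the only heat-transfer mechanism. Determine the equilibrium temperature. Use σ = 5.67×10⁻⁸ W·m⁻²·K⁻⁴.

T ≈ 542 K

At equilibrium, absorbed power = emitted power.
Absorbing cross-section = πr² = 3.079×10⁻⁸ m²; emitting surface = 4πr² = 1.232×10⁻⁷ m² (ratio 4).
εS·A_cross = εσ·A_surf·T⁴  ⇒  T⁴ = S/(4σ)   (ε cancels).
T⁴ = 19600/(4·5.67×10⁻⁸) = 8.642×10¹⁰ K⁴.
T = (8.642×10¹⁰)^(1/4).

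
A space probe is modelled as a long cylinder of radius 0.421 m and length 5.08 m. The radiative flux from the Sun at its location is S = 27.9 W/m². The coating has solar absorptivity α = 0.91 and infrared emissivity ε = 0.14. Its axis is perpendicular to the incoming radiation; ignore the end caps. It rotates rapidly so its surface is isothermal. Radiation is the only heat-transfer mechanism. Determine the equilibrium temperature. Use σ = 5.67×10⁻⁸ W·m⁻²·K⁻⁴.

T ≈ 179 K

At equilibrium, absorbed power = emitted power.
Absorbing cross-section = 2rL = 4.277 m²; emitting surface = 2πrL = 13.44 m² (ratio π).
αS·A_cross = εσ·A_surf·T⁴  ⇒  T⁴ = αS/(ε·πσ).
T⁴ = 0.910·27.9/(0.14·π·5.67×10⁻⁸) = 1.018×10⁹ K⁴.
T = (1.018×10⁹)^(1/4).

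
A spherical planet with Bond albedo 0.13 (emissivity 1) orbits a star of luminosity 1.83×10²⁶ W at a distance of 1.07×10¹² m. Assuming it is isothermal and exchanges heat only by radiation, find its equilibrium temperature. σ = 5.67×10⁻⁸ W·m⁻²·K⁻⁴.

First find the stellar flux at distance d: S = L/(4πd²) = 1.83×10²⁶/(4π·(1.07×10¹²)²) = 12.72 W/m².
For an isothermal sphere, absorbed (1−a)S·πr² = emitted σ·4πr²·T⁴, so T⁴ = (1−a)S/(4σ).
T⁴ = 0.870·12.72/(4·5.67×10⁻⁸) = 4.879×10⁷ K⁴.

T ≈ 83.6 K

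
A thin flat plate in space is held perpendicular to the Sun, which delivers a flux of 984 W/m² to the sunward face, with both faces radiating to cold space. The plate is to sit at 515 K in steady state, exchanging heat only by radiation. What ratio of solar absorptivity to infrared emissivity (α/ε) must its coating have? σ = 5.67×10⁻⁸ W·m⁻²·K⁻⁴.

α/ε ≈ 8.11

Balance: αS·A = εσ·2A·T⁴ ⇒ α/ε = 2σT⁴/S.
α/ε = 2·5.67×10⁻⁸·(515)⁴/984 = 2·5.67×10⁻⁸·7.034×10¹⁰/984.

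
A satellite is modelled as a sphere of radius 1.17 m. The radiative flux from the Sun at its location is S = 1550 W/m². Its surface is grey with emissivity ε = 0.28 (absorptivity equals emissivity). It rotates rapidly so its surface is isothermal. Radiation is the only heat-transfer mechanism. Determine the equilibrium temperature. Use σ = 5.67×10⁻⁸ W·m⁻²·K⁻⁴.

T ≈ 288 K

At equilibrium, absorbed power = emitted power.
Absorbing cross-section = πr² = 4.301 m²; emitting surface = 4πr² = 17.20 m² (ratio 4).
εS·A_cross = εσ·A_surf·T⁴  ⇒  T⁴ = S/(4σ)   (ε cancels).
T⁴ = 1550/(4·5.67×10⁻⁸) = 6.834×10⁹ K⁴.
T = (6.834×10⁹)^(1/4).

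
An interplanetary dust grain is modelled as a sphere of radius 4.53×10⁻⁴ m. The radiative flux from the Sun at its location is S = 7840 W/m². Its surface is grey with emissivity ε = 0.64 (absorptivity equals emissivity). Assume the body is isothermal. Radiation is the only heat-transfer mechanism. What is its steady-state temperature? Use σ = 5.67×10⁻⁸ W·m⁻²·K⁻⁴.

T ≈ 431 K

At equilibrium, absorbed power = emitted power.
Absorbing cross-section = πr² = 6.447×10⁻⁷ m²; emitting surface = 4πr² = 2.579×10⁻⁶ m² (ratio 4).
εS·A_cross = εσ·A_surf·T⁴  ⇒  T⁴ = S/(4σ)   (ε cancels).
T⁴ = 7840/(4·5.67×10⁻⁸) = 3.457×10¹⁰ K⁴.
T = (3.457×10¹⁰)^(1/4).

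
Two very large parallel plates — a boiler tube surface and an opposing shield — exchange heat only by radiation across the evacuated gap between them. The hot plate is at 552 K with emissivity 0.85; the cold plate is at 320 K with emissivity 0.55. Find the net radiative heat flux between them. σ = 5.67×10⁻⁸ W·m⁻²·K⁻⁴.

For two infinite grey parallel plates, q = σ(T₁⁴ − T₂⁴)/(1/ε₁ + 1/ε₂ − 1).
T₁⁴ − T₂⁴ = 9.284×10¹⁰ − 1.049×10¹⁰ = 8.236×10¹⁰ K⁴.
1/ε₁ + 1/ε₂ − 1 = 1.176 + 1.818 − 1 = 1.995.
q = 5.67×10⁻⁸ × 8.236×10¹⁰ / 1.995.

q ≈ 2340 W/m²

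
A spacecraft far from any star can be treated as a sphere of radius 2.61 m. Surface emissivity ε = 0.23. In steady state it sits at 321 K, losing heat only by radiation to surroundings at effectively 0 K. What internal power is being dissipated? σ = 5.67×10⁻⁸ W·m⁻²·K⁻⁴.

Steady state: P = εσA T⁴.
A = 4πr² = 85.60 m²; T⁴ = (321)⁴ = 1.062×10¹⁰ K⁴.
P = 0.23 × 5.67×10⁻⁸ × 85.60 × 1.062×10¹⁰.

P ≈ 11900 W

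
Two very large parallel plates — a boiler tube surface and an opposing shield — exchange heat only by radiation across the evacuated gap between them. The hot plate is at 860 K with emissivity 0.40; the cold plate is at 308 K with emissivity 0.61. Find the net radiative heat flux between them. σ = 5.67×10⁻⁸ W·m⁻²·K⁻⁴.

q ≈ 9720 W/m²

For two infinite grey parallel plates, q = σ(T₁⁴ − T₂⁴)/(1/ε₁ + 1/ε₂ − 1).
T₁⁴ − T₂⁴ = 5.470×10¹¹ − 8.999×10⁹ = 5.380×10¹¹ K⁴.
1/ε₁ + 1/ε₂ − 1 = 2.500 + 1.639 − 1 = 3.139.
q = 5.67×10⁻⁸ × 5.380×10¹¹ / 3.139.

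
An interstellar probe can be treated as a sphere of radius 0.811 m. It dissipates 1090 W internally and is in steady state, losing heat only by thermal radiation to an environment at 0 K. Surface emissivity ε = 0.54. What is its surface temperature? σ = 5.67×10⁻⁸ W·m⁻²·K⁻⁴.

Steady state: internal power = radiated power, P = εσA T⁴.
Radiating area A = 4πr² = 8.265 m².
T⁴ = P/(εσA) = 1090/(0.54·5.67×10⁻⁸·8.265) = 4.307×10⁹ K⁴.
T = (4.307×10⁹)^(1/4).

T ≈ 256 K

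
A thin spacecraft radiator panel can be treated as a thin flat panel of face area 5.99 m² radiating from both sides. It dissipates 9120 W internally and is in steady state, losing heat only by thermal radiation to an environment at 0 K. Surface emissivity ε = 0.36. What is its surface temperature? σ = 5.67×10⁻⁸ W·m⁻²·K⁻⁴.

Steady state: internal power = radiated power, P = εσA T⁴.
Radiating area A = 2·5.99 = 11.98 m².
T⁴ = P/(εσA) = 9120/(0.36·5.67×10⁻⁸·11.98) = 3.730×10¹⁰ K⁴.
T = (3.730×10¹⁰)^(1/4).

T ≈ 439 K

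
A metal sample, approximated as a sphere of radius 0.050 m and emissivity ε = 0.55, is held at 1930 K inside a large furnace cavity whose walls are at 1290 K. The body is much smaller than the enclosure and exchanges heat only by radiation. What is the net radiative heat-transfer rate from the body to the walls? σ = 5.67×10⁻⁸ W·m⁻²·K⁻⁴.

For a small grey body in a large enclosure: P_net = εσA(T_body⁴ − T_wall⁴).
A = 4πr² = 0.03142 m²; T_body⁴ − T_wall⁴ = 1.387×10¹³ − 2.769×10¹² = 1.111×10¹³ K⁴.
|P_net| = 0.55·5.67×10⁻⁸·0.03142·1.111×10¹³.

P_net ≈ 10900 W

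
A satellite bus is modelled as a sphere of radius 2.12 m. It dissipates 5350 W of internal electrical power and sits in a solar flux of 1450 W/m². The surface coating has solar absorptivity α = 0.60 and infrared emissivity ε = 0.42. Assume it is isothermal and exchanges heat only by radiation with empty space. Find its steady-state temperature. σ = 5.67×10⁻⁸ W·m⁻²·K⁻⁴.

T ≈ 338 K

At steady state, absorbed solar power + internal power = radiated power.
Absorbed: α·S·A_cross = 0.60·1450·14.12 = 12280 W (cross-section πr²).
Total input = 12280 + 5350 = 17630 W.
Radiated: εσ·A_surf·T⁴ with A_surf = 4πr² = 56.48 m².
T⁴ = 17630/(0.42·5.67×10⁻⁸·56.48) = 1.311×10¹⁰ K⁴.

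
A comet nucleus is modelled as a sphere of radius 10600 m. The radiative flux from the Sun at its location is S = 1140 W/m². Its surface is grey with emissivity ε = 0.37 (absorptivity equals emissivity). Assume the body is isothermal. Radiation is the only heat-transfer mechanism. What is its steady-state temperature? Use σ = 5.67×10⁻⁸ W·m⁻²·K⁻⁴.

At equilibrium, absorbed power = emitted power.
Absorbing cross-section = πr² = 3.530×10⁸ m²; emitting surface = 4πr² = 1.412×10⁹ m² (ratio 4).
εS·A_cross = εσ·A_surf·T⁴  ⇒  T⁴ = S/(4σ)   (ε cancels).
T⁴ = 1140/(4·5.67×10⁻⁸) = 5.026×10⁹ K⁴.
T = (5.026×10⁹)^(1/4).

T ≈ 266 K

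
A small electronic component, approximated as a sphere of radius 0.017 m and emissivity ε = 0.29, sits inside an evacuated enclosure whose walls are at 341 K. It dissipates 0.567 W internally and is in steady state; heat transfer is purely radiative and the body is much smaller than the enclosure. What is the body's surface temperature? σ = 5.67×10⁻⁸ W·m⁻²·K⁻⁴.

For a small grey body in a large enclosure, net radiated power = εσA(T⁴ − T_w⁴).
Steady state: P = εσA(T⁴ − T_w⁴) with A = 4πr² = 0.003632 m².
T⁴ = P/(εσA) + T_w⁴ = 0.567/(0.29·5.67×10⁻⁸·0.003632) + (341)⁴
    = 9.495×10⁹ + 1.352×10¹⁰ = 2.302×10¹⁰ K⁴.

T ≈ 390 K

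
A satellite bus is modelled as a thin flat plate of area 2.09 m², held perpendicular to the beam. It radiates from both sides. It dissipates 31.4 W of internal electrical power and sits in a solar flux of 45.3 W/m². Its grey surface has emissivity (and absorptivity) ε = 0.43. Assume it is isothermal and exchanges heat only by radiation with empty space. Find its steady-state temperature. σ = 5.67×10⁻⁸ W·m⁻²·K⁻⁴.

T ≈ 163 K

At steady state, absorbed solar power + internal power = radiated power.
Absorbed: α·S·A_cross = 0.43·45.3·2.090 = 40.71 W (cross-section A).
Total input = 40.71 + 31.4 = 72.11 W.
Radiated: εσ·A_surf·T⁴ with A_surf = 2A = 4.180 m².
T⁴ = 72.11/(0.43·5.67×10⁻⁸·4.180) = 7.076×10⁸ K⁴.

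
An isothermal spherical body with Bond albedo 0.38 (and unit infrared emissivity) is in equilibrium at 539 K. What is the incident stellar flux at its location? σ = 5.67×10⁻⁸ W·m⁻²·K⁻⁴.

(1−a)S·πr² = σ·4πr²·T⁴ ⇒ S = 4σT⁴/(1−a).
S = 4·5.67×10⁻⁸·8.440×10¹⁰/0.620.

S ≈ 30900 W/m²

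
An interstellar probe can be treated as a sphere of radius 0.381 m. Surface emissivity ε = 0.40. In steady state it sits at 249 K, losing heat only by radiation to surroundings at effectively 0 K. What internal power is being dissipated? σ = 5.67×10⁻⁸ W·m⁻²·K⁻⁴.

Steady state: P = εσA T⁴.
A = 4πr² = 1.824 m²; T⁴ = (249)⁴ = 3.844×10⁹ K⁴.
P = 0.40 × 5.67×10⁻⁸ × 1.824 × 3.844×10⁹.

P ≈ 159 W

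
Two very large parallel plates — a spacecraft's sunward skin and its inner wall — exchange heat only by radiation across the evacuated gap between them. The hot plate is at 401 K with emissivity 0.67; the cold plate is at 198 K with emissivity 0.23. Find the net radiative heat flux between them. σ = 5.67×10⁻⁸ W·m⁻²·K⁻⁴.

For two infinite grey parallel plates, q = σ(T₁⁴ − T₂⁴)/(1/ε₁ + 1/ε₂ − 1).
T₁⁴ − T₂⁴ = 2.586×10¹⁰ − 1.537×10⁹ = 2.432×10¹⁰ K⁴.
1/ε₁ + 1/ε₂ − 1 = 1.493 + 4.348 − 1 = 4.840.
q = 5.67×10⁻⁸ × 2.432×10¹⁰ / 4.840.

q ≈ 285 W/m²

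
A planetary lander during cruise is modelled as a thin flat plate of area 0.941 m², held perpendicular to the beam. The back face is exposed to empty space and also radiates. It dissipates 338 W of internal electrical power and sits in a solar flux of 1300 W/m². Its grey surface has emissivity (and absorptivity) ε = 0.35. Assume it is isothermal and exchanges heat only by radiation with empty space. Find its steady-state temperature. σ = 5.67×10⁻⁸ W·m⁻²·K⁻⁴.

T ≈ 378 K

At steady state, absorbed solar power + internal power = radiated power.
Absorbed: α·S·A_cross = 0.35·1300·0.9410 = 428.2 W (cross-section A).
Total input = 428.2 + 338 = 766.2 W.
Radiated: εσ·A_surf·T⁴ with A_surf = 2A = 1.882 m².
T⁴ = 766.2/(0.35·5.67×10⁻⁸·1.882) = 2.051×10¹⁰ K⁴.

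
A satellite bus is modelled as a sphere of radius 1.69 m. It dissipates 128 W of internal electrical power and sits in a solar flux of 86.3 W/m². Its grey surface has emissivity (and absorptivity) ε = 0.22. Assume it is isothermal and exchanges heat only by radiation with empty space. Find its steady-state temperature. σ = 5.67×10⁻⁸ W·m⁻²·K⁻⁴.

At steady state, absorbed solar power + internal power = radiated power.
Absorbed: α·S·A_cross = 0.22·86.3·8.973 = 170.4 W (cross-section πr²).
Total input = 170.4 + 128 = 298.4 W.
Radiated: εσ·A_surf·T⁴ with A_surf = 4πr² = 35.89 m².
T⁴ = 298.4/(0.22·5.67×10⁻⁸·35.89) = 6.664×10⁸ K⁴.

T ≈ 161 K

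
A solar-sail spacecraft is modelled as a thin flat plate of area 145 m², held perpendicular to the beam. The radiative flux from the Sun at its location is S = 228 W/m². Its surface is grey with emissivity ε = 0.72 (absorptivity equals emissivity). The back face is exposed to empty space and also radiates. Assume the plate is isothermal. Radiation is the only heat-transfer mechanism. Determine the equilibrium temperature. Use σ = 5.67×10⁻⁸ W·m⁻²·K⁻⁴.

At equilibrium, absorbed power = emitted power.
Absorbing cross-section = A = 145.0 m²; emitting surface = 2A = 290.0 m² (ratio 2).
εS·A_cross = εσ·A_surf·T⁴  ⇒  T⁴ = S/(2σ)   (ε cancels).
T⁴ = 228/(2·5.67×10⁻⁸) = 2.011×10⁹ K⁴.
T = (2.011×10⁹)^(1/4).

T ≈ 212 K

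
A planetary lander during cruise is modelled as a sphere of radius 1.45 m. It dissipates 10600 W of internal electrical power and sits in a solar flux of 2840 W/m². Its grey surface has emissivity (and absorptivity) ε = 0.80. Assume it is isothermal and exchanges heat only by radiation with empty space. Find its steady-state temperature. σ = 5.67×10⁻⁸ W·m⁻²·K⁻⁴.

At steady state, absorbed solar power + internal power = radiated power.
Absorbed: α·S·A_cross = 0.80·2840·6.605 = 15010 W (cross-section πr²).
Total input = 15010 + 10600 = 25610 W.
Radiated: εσ·A_surf·T⁴ with A_surf = 4πr² = 26.42 m².
T⁴ = 25610/(0.80·5.67×10⁻⁸·26.42) = 2.137×10¹⁰ K⁴.

T ≈ 382 K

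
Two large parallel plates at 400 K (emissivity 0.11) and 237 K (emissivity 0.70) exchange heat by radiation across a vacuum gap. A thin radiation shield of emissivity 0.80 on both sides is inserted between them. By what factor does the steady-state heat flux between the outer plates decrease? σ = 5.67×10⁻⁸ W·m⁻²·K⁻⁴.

factor ≈ 1.16

Without shield: q₀ = σΔ(T⁴)/(1/ε₁+1/ε₂−1) with denominator 9.519.
With shield the two gaps are in series; the resistances add: (1/ε₁+1/ε_s−1)+(1/ε_s+1/ε₂−1) = 9.341+1.679 = 11.02.
Heat-flux ratio q₀/q = 11.02/9.519.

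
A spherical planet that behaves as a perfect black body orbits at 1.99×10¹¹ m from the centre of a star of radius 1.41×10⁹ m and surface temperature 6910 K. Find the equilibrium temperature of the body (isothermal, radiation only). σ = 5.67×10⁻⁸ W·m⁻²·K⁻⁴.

The star's surface emits σT_*⁴; at distance d the flux is S = σT_*⁴(R_*/d)².
S = 5.67×10⁻⁸·(6910)⁴·(1.41×10⁹/1.99×10¹¹)² = 6490 W/m².
For an isothermal sphere T⁴ = (1−a)S/(4σ) = 2.861×10¹⁰ K⁴.

T ≈ 411 K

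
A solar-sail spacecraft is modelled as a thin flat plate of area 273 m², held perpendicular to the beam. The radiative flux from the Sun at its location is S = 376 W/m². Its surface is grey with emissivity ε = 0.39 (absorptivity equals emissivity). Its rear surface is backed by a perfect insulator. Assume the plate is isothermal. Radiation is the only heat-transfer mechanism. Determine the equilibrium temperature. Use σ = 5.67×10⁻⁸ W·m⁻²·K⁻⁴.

At equilibrium, absorbed power = emitted power.
Absorbing cross-section = A = 273.0 m²; emitting surface = A = 273.0 m² (ratio 1).
εS·A_cross = εσ·A_surf·T⁴  ⇒  T⁴ = S/(1σ)   (ε cancels).
T⁴ = 376/(1·5.67×10⁻⁸) = 6.631×10⁹ K⁴.
T = (6.631×10⁹)^(1/4).

T ≈ 285 K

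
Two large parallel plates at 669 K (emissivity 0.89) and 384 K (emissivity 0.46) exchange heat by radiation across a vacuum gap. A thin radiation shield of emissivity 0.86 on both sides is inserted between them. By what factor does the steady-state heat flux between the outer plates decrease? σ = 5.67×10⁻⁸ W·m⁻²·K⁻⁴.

factor ≈ 1.58

Without shield: q₀ = σΔ(T⁴)/(1/ε₁+1/ε₂−1) with denominator 2.298.
With shield the two gaps are in series; the resistances add: (1/ε₁+1/ε_s−1)+(1/ε_s+1/ε₂−1) = 1.286+2.337 = 3.623.
Heat-flux ratio q₀/q = 3.623/2.298.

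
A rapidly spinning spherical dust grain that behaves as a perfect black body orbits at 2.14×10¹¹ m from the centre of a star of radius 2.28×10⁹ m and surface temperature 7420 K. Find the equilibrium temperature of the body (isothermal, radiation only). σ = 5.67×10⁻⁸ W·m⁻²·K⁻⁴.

T ≈ 542 K

The star's surface emits σT_*⁴; at distance d the flux is S = σT_*⁴(R_*/d)².
S = 5.67×10⁻⁸·(7420)⁴·(2.28×10⁹/2.14×10¹¹)² = 19510 W/m².
For an isothermal sphere T⁴ = (1−a)S/(4σ) = 8.602×10¹⁰ K⁴.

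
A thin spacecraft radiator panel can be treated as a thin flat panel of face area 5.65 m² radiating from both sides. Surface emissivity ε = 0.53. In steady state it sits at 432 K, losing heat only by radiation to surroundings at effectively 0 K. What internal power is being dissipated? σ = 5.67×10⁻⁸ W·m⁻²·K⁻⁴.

P ≈ 11800 W

Steady state: P = εσA T⁴.
A = 2·5.65 = 11.30 m²; T⁴ = (432)⁴ = 3.483×10¹⁰ K⁴.
P = 0.53 × 5.67×10⁻⁸ × 11.30 × 3.483×10¹⁰.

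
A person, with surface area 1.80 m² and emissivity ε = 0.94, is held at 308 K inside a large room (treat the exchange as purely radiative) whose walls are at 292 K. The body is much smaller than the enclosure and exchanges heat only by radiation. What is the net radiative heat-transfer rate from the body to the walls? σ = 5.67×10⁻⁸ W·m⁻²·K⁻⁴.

For a small grey body in a large enclosure: P_net = εσA(T_body⁴ − T_wall⁴).
A = 1.80 m²; T_body⁴ − T_wall⁴ = 8.999×10⁹ − 7.270×10⁹ = 1.729×10⁹ K⁴.
|P_net| = 0.94·5.67×10⁻⁸·1.800·1.729×10⁹.

P_net ≈ 166 W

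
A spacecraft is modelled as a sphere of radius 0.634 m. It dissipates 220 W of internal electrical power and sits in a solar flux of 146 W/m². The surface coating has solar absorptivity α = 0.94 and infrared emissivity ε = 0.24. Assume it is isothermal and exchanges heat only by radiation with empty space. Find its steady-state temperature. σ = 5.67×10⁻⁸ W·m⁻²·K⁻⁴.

T ≈ 275 K

At steady state, absorbed solar power + internal power = radiated power.
Absorbed: α·S·A_cross = 0.94·146·1.263 = 173.3 W (cross-section πr²).
Total input = 173.3 + 220 = 393.3 W.
Radiated: εσ·A_surf·T⁴ with A_surf = 4πr² = 5.051 m².
T⁴ = 393.3/(0.24·5.67×10⁻⁸·5.051) = 5.722×10⁹ K⁴.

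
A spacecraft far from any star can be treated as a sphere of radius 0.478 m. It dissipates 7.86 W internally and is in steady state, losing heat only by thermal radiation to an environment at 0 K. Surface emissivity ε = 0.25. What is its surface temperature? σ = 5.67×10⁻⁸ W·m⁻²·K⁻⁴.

Steady state: internal power = radiated power, P = εσA T⁴.
Radiating area A = 4πr² = 2.871 m².
T⁴ = P/(εσA) = 7.86/(0.25·5.67×10⁻⁸·2.871) = 1.931×10⁸ K⁴.
T = (1.931×10⁸)^(1/4).

T ≈ 118 K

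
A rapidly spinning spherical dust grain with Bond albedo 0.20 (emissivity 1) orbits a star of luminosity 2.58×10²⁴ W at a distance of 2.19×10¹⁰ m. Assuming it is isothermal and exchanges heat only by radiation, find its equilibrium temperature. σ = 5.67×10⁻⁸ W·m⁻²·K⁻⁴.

First find the stellar flux at distance d: S = L/(4πd²) = 2.58×10²⁴/(4π·(2.19×10¹⁰)²) = 428.1 W/m².
For an isothermal sphere, absorbed (1−a)S·πr² = emitted σ·4πr²·T⁴, so T⁴ = (1−a)S/(4σ).
T⁴ = 0.800·428.1/(4·5.67×10⁻⁸) = 1.510×10⁹ K⁴.

T ≈ 197 K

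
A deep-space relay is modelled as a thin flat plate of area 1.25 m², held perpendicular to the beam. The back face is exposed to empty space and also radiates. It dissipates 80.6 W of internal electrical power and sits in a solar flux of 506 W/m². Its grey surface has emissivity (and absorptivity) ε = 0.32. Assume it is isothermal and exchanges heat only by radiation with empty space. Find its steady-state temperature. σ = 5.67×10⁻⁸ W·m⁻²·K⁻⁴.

At steady state, absorbed solar power + internal power = radiated power.
Absorbed: α·S·A_cross = 0.32·506·1.250 = 202.4 W (cross-section A).
Total input = 202.4 + 80.6 = 283.0 W.
Radiated: εσ·A_surf·T⁴ with A_surf = 2A = 2.500 m².
T⁴ = 283.0/(0.32·5.67×10⁻⁸·2.500) = 6.239×10⁹ K⁴.

T ≈ 281 K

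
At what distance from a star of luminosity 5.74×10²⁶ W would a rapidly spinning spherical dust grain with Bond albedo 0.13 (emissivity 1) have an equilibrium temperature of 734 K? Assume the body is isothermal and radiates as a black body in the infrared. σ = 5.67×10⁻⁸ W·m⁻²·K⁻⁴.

For an isothermal black-emitting sphere, (1−a)S·πr² = σ·4πr²·T⁴ ⇒ S = 4σT⁴/(1−a).
S = 4·5.67×10⁻⁸·(734)⁴/0.870 = 75670 W/m².
Flux falls as S = L/(4πd²), so d = √(L/(4πS)) = √(5.74×10²⁶/(4π·75670)).

d ≈ 2.46×10¹⁰ m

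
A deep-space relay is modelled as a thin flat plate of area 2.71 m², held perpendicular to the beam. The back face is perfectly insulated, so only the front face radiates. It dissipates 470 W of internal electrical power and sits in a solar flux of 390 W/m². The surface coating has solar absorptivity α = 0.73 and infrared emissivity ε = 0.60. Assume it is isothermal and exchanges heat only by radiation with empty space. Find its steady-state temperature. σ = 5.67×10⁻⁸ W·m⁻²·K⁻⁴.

T ≈ 341 K

At steady state, absorbed solar power + internal power = radiated power.
Absorbed: α·S·A_cross = 0.73·390·2.710 = 771.5 W (cross-section A).
Total input = 771.5 + 470 = 1242 W.
Radiated: εσ·A_surf·T⁴ with A_surf = A = 2.710 m².
T⁴ = 1242/(0.60·5.67×10⁻⁸·2.710) = 1.347×10¹⁰ K⁴.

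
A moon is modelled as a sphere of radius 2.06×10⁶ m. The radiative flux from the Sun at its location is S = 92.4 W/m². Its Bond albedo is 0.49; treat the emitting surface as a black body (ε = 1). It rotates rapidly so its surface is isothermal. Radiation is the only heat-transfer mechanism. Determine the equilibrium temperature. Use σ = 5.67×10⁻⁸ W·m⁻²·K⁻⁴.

T ≈ 120 K

At equilibrium, absorbed power = emitted power.
Absorbing cross-section = πr² = 1.333×10¹³ m²; emitting surface = 4πr² = 5.333×10¹³ m² (ratio 4).
(1−a)S·A_cross = εσ·A_surf·T⁴  ⇒  T⁴ = (1−a)S/(4σ).
T⁴ = 0.510·92.4/(4·5.67×10⁻⁸) = 2.078×10⁸ K⁴.
T = (2.078×10⁸)^(1/4).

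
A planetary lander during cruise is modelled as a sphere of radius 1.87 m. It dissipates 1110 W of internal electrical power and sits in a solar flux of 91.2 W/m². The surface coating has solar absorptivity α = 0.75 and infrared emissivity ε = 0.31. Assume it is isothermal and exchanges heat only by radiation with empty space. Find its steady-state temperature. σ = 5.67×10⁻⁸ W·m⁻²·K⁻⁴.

At steady state, absorbed solar power + internal power = radiated power.
Absorbed: α·S·A_cross = 0.75·91.2·10.99 = 751.4 W (cross-section πr²).
Total input = 751.4 + 1110 = 1861 W.
Radiated: εσ·A_surf·T⁴ with A_surf = 4πr² = 43.94 m².
T⁴ = 1861/(0.31·5.67×10⁻⁸·43.94) = 2.410×10⁹ K⁴.

T ≈ 222 K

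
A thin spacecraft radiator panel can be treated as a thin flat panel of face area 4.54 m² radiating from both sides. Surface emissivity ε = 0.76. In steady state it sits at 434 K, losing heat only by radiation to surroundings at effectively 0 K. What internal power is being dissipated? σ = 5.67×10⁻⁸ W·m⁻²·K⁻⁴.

P ≈ 13900 W

Steady state: P = εσA T⁴.
A = 2·4.54 = 9.080 m²; T⁴ = (434)⁴ = 3.548×10¹⁰ K⁴.
P = 0.76 × 5.67×10⁻⁸ × 9.080 × 3.548×10¹⁰.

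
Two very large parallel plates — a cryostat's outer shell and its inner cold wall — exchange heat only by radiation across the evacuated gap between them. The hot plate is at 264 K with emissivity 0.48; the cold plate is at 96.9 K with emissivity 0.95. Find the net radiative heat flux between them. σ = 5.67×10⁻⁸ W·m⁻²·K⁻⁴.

For two infinite grey parallel plates, q = σ(T₁⁴ − T₂⁴)/(1/ε₁ + 1/ε₂ − 1).
T₁⁴ − T₂⁴ = 4.858×10⁹ − 8.816×10⁷ = 4.769×10⁹ K⁴.
1/ε₁ + 1/ε₂ − 1 = 2.083 + 1.053 − 1 = 2.136.
q = 5.67×10⁻⁸ × 4.769×10⁹ / 2.136.

q ≈ 127 W/m²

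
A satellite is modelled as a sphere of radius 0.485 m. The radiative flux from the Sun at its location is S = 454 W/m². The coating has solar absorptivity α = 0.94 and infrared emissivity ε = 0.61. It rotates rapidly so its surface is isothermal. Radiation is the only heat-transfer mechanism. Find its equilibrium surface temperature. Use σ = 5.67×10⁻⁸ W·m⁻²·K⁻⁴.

At equilibrium, absorbed power = emitted power.
Absorbing cross-section = πr² = 0.7390 m²; emitting surface = 4πr² = 2.956 m² (ratio 4).
αS·A_cross = εσ·A_surf·T⁴  ⇒  T⁴ = αS/(ε·4σ).
T⁴ = 0.940·454/(0.61·4·5.67×10⁻⁸) = 3.085×10⁹ K⁴.
T = (3.085×10⁹)^(1/4).

T ≈ 236 K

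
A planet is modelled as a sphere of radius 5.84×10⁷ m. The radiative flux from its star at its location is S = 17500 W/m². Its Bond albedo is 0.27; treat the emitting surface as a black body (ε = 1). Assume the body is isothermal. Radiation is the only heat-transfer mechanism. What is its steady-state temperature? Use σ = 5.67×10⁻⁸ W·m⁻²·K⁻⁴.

At equilibrium, absorbed power = emitted power.
Absorbing cross-section = πr² = 1.071×10¹⁶ m²; emitting surface = 4πr² = 4.286×10¹⁶ m² (ratio 4).
(1−a)S·A_cross = εσ·A_surf·T⁴  ⇒  T⁴ = (1−a)S/(4σ).
T⁴ = 0.730·17500/(4·5.67×10⁻⁸) = 5.633×10¹⁰ K⁴.
T = (5.633×10¹⁰)^(1/4).

T ≈ 487 K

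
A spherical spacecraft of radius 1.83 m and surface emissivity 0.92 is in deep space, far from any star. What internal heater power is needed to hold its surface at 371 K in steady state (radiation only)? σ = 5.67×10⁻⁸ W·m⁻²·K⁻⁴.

P ≈ 41600 W

P = εσ·4πr²·T⁴.
4πr² = 42.08 m²; T⁴ = 1.895×10¹⁰ K⁴.
P = 0.92·5.67×10⁻⁸·42.08·1.895×10¹⁰.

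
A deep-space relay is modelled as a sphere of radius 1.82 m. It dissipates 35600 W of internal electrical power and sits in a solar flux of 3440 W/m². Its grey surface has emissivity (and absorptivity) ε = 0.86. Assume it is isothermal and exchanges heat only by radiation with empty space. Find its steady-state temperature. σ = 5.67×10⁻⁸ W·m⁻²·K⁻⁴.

At steady state, absorbed solar power + internal power = radiated power.
Absorbed: α·S·A_cross = 0.86·3440·10.41 = 30790 W (cross-section πr²).
Total input = 30790 + 35600 = 66390 W.
Radiated: εσ·A_surf·T⁴ with A_surf = 4πr² = 41.62 m².
T⁴ = 66390/(0.86·5.67×10⁻⁸·41.62) = 3.271×10¹⁰ K⁴.

T ≈ 425 K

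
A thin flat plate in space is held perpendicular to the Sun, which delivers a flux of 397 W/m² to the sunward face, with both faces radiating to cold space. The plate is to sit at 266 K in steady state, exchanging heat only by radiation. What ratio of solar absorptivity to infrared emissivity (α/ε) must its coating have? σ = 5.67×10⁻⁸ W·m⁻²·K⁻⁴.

Balance: αS·A = εσ·2A·T⁴ ⇒ α/ε = 2σT⁴/S.
α/ε = 2·5.67×10⁻⁸·(266)⁴/397 = 2·5.67×10⁻⁸·5.006×10⁹/397.

α/ε ≈ 1.43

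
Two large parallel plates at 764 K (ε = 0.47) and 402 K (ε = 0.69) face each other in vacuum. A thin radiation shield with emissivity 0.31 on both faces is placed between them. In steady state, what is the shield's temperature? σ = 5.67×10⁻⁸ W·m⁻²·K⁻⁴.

In steady state the net flux on the hot side equals that on the cold side.
σ(T₁⁴−T_s⁴)/D₁ = σ(T_s⁴−T₂⁴)/D₂, with D₁ = 1/ε₁+1/ε_s−1 = 4.353, D₂ = 1/ε_s+1/ε₂−1 = 3.675.
Solve for T_s⁴: T_s⁴ = (D₂·T₁⁴ + D₁·T₂⁴)/(D₁+D₂) = 1.701×10¹¹ K⁴.

T_s ≈ 642 K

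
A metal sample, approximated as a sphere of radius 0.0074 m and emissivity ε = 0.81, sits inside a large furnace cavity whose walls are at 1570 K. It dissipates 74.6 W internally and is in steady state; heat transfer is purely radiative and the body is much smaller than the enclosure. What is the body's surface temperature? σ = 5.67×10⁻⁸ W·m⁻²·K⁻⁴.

For a small grey body in a large enclosure, net radiated power = εσA(T⁴ − T_w⁴).
Steady state: P = εσA(T⁴ − T_w⁴) with A = 4πr² = 6.881×10⁻⁴ m².
T⁴ = P/(εσA) + T_w⁴ = 74.6/(0.81·5.67×10⁻⁸·6.881×10⁻⁴) + (1570)⁴
    = 2.360×10¹² + 6.076×10¹² = 8.436×10¹² K⁴.

T ≈ 1700 K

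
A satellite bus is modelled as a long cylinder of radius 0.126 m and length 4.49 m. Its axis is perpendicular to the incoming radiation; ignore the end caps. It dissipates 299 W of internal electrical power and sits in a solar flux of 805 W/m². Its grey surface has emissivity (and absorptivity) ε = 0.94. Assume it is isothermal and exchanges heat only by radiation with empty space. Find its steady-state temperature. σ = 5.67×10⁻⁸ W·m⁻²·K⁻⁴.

T ≈ 279 K

At steady state, absorbed solar power + internal power = radiated power.
Absorbed: α·S·A_cross = 0.94·805·1.131 = 856.2 W (cross-section 2rL).
Total input = 856.2 + 299 = 1155 W.
Radiated: εσ·A_surf·T⁴ with A_surf = 2πrL = 3.555 m².
T⁴ = 1155/(0.94·5.67×10⁻⁸·3.555) = 6.097×10⁹ K⁴.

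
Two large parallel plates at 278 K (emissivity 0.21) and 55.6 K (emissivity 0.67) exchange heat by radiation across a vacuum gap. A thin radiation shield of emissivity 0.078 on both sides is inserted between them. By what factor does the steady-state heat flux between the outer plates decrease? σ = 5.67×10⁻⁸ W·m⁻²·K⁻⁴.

factor ≈ 5.69

Without shield: q₀ = σΔ(T⁴)/(1/ε₁+1/ε₂−1) with denominator 5.254.
With shield the two gaps are in series; the resistances add: (1/ε₁+1/ε_s−1)+(1/ε_s+1/ε₂−1) = 16.58+13.31 = 29.90.
Heat-flux ratio q₀/q = 29.90/5.254.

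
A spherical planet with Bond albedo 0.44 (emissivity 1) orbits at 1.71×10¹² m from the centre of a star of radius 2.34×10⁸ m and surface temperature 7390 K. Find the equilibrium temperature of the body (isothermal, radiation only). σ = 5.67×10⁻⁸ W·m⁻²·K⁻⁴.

T ≈ 52.9 K

The star's surface emits σT_*⁴; at distance d the flux is S = σT_*⁴(R_*/d)².
S = 5.67×10⁻⁸·(7390)⁴·(2.34×10⁸/1.71×10¹²)² = 3.167 W/m².
For an isothermal sphere T⁴ = (1−a)S/(4σ) = 7.819×10⁶ K⁴.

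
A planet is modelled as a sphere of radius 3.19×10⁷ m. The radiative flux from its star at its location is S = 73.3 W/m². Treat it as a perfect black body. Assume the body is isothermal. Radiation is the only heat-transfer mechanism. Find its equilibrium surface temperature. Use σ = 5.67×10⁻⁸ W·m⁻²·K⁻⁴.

T ≈ 134 K

At equilibrium, absorbed power = emitted power.
Absorbing cross-section = πr² = 3.197×10¹⁵ m²; emitting surface = 4πr² = 1.279×10¹⁶ m² (ratio 4).
S·A_cross = εσ·A_surf·T⁴  ⇒  T⁴ = S/(4σ).
T⁴ = 1.00·73.3/(4·5.67×10⁻⁸) = 3.232×10⁸ K⁴.
T = (3.232×10⁸)^(1/4).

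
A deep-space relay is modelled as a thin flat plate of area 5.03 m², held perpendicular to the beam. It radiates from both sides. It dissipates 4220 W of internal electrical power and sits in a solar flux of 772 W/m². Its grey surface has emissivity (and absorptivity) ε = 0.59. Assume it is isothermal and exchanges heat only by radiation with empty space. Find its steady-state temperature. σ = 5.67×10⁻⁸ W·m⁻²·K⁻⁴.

T ≈ 373 K

At steady state, absorbed solar power + internal power = radiated power.
Absorbed: α·S·A_cross = 0.59·772·5.030 = 2291 W (cross-section A).
Total input = 2291 + 4220 = 6511 W.
Radiated: εσ·A_surf·T⁴ with A_surf = 2A = 10.06 m².
T⁴ = 6511/(0.59·5.67×10⁻⁸·10.06) = 1.935×10¹⁰ K⁴.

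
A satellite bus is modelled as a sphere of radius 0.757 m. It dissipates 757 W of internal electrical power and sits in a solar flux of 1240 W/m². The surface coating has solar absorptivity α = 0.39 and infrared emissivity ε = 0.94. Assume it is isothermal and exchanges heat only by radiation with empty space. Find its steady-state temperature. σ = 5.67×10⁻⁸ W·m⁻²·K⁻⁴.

At steady state, absorbed solar power + internal power = radiated power.
Absorbed: α·S·A_cross = 0.39·1240·1.800 = 870.6 W (cross-section πr²).
Total input = 870.6 + 757 = 1628 W.
Radiated: εσ·A_surf·T⁴ with A_surf = 4πr² = 7.201 m².
T⁴ = 1628/(0.94·5.67×10⁻⁸·7.201) = 4.241×10⁹ K⁴.

T ≈ 255 K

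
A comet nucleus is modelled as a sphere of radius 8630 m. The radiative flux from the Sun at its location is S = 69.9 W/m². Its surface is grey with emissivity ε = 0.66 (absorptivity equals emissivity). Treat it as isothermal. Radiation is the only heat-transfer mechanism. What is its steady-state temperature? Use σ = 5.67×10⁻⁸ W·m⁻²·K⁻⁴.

At equilibrium, absorbed power = emitted power.
Absorbing cross-section = πr² = 2.340×10⁸ m²; emitting surface = 4πr² = 9.359×10⁸ m² (ratio 4).
εS·A_cross = εσ·A_surf·T⁴  ⇒  T⁴ = S/(4σ)   (ε cancels).
T⁴ = 69.9/(4·5.67×10⁻⁸) = 3.082×10⁸ K⁴.
T = (3.082×10⁸)^(1/4).

T ≈ 132 K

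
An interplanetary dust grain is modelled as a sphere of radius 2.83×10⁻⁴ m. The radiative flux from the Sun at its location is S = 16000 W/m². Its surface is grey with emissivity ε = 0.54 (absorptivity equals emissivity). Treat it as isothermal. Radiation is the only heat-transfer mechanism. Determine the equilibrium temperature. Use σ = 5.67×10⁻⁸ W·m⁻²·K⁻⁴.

T ≈ 515 K

At equilibrium, absorbed power = emitted power.
Absorbing cross-section = πr² = 2.516×10⁻⁷ m²; emitting surface = 4πr² = 1.006×10⁻⁶ m² (ratio 4).
εS·A_cross = εσ·A_surf·T⁴  ⇒  T⁴ = S/(4σ)   (ε cancels).
T⁴ = 16000/(4·5.67×10⁻⁸) = 7.055×10¹⁰ K⁴.
T = (7.055×10¹⁰)^(1/4).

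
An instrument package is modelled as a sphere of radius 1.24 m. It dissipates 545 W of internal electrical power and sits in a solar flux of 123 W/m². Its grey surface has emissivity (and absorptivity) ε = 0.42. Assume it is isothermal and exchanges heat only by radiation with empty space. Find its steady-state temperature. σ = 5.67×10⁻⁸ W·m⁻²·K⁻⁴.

T ≈ 204 K

At steady state, absorbed solar power + internal power = radiated power.
Absorbed: α·S·A_cross = 0.42·123·4.831 = 249.5 W (cross-section πr²).
Total input = 249.5 + 545 = 794.5 W.
Radiated: εσ·A_surf·T⁴ with A_surf = 4πr² = 19.32 m².
T⁴ = 794.5/(0.42·5.67×10⁻⁸·19.32) = 1.727×10⁹ K⁴.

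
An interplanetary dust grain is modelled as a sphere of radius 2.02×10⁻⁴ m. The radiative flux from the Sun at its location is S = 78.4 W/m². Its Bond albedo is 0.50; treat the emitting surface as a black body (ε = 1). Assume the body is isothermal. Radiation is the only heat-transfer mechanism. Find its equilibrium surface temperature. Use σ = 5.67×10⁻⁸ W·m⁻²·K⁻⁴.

At equilibrium, absorbed power = emitted power.
Absorbing cross-section = πr² = 1.282×10⁻⁷ m²; emitting surface = 4πr² = 5.128×10⁻⁷ m² (ratio 4).
(1−a)S·A_cross = εσ·A_surf·T⁴  ⇒  T⁴ = (1−a)S/(4σ).
T⁴ = 0.500·78.4/(4·5.67×10⁻⁸) = 1.728×10⁸ K⁴.
T = (1.728×10⁸)^(1/4).

T ≈ 115 K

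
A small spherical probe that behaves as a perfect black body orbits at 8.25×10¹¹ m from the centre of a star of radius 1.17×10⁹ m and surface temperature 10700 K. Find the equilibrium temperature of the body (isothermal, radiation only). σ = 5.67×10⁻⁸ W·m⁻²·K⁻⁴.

T ≈ 285 K

The star's surface emits σT_*⁴; at distance d the flux is S = σT_*⁴(R_*/d)².
S = 5.67×10⁻⁸·(10700)⁴·(1.17×10⁹/8.25×10¹¹)² = 1495 W/m².
For an isothermal sphere T⁴ = (1−a)S/(4σ) = 6.591×10⁹ K⁴.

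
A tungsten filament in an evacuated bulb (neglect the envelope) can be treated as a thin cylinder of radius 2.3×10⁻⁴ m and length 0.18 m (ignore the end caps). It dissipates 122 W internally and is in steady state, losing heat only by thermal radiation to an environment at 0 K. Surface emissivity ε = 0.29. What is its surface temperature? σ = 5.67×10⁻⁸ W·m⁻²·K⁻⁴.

Steady state: internal power = radiated power, P = εσA T⁴.
Radiating area A = 2πrL = 2.601×10⁻⁴ m².
T⁴ = P/(εσA) = 122/(0.29·5.67×10⁻⁸·2.601×10⁻⁴) = 2.852×10¹³ K⁴.
T = (2.852×10¹³)^(1/4).

T ≈ 2310 K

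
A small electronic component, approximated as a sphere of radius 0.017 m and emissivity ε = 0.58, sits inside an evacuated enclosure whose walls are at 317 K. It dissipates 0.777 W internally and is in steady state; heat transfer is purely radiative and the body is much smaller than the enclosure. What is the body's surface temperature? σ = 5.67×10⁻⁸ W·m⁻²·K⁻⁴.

T ≈ 359 K

For a small grey body in a large enclosure, net radiated power = εσA(T⁴ − T_w⁴).
Steady state: P = εσA(T⁴ − T_w⁴) with A = 4πr² = 0.003632 m².
T⁴ = P/(εσA) + T_w⁴ = 0.777/(0.58·5.67×10⁻⁸·0.003632) + (317)⁴
    = 6.506×10⁹ + 1.010×10¹⁰ = 1.660×10¹⁰ K⁴.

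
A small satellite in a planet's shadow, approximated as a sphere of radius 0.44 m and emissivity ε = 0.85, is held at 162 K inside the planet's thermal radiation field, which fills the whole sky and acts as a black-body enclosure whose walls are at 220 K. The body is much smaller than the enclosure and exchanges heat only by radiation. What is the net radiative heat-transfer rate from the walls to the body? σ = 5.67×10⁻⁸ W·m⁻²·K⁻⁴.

P_net ≈ 194 W

For a small grey body in a large enclosure: P_net = εσA(T_body⁴ − T_wall⁴).
A = 4πr² = 2.433 m²; T_body⁴ − T_wall⁴ = 6.887×10⁸ − 2.343×10⁹ = -1.654×10⁹ K⁴.
|P_net| = 0.85·5.67×10⁻⁸·2.433·1.654×10⁹.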